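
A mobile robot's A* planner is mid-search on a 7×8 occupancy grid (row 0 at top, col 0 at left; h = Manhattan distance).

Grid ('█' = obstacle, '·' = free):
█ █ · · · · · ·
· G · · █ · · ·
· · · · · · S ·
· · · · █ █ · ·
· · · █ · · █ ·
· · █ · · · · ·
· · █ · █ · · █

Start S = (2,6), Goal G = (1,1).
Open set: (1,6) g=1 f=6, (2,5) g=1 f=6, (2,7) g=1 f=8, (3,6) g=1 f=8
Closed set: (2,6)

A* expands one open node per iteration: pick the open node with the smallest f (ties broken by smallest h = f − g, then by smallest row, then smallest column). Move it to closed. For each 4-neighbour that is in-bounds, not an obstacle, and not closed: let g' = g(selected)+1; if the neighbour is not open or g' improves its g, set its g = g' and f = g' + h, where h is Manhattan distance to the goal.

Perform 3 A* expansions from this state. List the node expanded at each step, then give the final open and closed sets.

step 1: expand (1,6) (f=6, h=5) → closed; open now [(0,6) g=2 f=8, (1,5) g=2 f=6, (1,7) g=2 f=8, (2,5) g=1 f=6, (2,7) g=1 f=8, (3,6) g=1 f=8]
step 2: expand (1,5) (f=6, h=4) → closed; open now [(0,5) g=3 f=8, (0,6) g=2 f=8, (1,7) g=2 f=8, (2,5) g=1 f=6, (2,7) g=1 f=8, (3,6) g=1 f=8]
step 3: expand (2,5) (f=6, h=5) → closed; open now [(0,5) g=3 f=8, (0,6) g=2 f=8, (1,7) g=2 f=8, (2,4) g=2 f=6, (2,7) g=1 f=8, (3,6) g=1 f=8]

order=[(1,6) → (1,5) → (2,5)]; open=[(0,5) g=3 f=8, (0,6) g=2 f=8, (1,7) g=2 f=8, (2,4) g=2 f=6, (2,7) g=1 f=8, (3,6) g=1 f=8]; closed=[(1,5), (1,6), (2,5), (2,6)]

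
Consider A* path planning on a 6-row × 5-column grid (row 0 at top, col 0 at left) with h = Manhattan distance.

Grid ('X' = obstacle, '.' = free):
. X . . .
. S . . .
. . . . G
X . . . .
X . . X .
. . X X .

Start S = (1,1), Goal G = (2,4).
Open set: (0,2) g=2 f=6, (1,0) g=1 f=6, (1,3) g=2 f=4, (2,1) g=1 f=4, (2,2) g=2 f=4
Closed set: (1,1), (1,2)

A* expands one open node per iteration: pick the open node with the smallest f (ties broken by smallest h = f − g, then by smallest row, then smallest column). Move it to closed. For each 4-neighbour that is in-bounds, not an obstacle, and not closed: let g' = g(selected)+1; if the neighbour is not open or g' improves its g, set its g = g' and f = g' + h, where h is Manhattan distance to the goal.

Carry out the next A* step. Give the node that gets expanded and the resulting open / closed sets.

expanded=(1,3); open=[(0,2) g=2 f=6, (0,3) g=3 f=6, (1,0) g=1 f=6, (1,4) g=3 f=4, (2,1) g=1 f=4, (2,2) g=2 f=4, (2,3) g=3 f=4]; closed=[(1,1), (1,2), (1,3)]

step 1: expand (1,3) (f=4, h=2) → closed; open now [(0,2) g=2 f=6, (0,3) g=3 f=6, (1,0) g=1 f=6, (1,4) g=3 f=4, (2,1) g=1 f=4, (2,2) g=2 f=4, (2,3) g=3 f=4]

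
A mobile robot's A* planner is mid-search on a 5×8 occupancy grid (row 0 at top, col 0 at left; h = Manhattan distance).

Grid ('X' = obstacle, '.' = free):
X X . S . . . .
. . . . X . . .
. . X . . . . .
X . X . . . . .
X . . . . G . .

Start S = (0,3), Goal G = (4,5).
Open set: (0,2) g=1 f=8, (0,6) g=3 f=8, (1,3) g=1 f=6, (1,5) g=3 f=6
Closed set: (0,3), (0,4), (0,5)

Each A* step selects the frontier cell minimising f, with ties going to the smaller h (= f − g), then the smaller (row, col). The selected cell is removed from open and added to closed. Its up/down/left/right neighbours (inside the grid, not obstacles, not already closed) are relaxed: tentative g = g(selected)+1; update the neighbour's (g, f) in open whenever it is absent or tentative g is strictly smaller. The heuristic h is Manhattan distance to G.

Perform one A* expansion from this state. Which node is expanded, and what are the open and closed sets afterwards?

step 1: expand (1,5) (f=6, h=3) → closed; open now [(0,2) g=1 f=8, (0,6) g=3 f=8, (1,3) g=1 f=6, (1,6) g=4 f=8, (2,5) g=4 f=6]

expanded=(1,5); open=[(0,2) g=1 f=8, (0,6) g=3 f=8, (1,3) g=1 f=6, (1,6) g=4 f=8, (2,5) g=4 f=6]; closed=[(0,3), (0,4), (0,5), (1,5)]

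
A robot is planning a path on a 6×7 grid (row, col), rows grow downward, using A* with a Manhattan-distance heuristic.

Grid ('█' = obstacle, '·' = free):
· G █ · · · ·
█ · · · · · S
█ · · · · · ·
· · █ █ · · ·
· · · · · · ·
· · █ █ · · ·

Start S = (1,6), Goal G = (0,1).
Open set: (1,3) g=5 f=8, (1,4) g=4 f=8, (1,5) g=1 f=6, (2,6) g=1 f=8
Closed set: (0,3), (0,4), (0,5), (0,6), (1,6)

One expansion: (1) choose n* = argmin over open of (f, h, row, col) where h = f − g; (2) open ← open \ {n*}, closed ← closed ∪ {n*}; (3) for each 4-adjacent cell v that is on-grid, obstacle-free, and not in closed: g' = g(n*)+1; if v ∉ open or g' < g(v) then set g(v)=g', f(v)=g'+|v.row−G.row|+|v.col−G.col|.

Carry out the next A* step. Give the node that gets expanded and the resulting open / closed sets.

expanded=(1,5); open=[(1,3) g=5 f=8, (1,4) g=2 f=6, (2,5) g=2 f=8, (2,6) g=1 f=8]; closed=[(0,3), (0,4), (0,5), (0,6), (1,5), (1,6)]

step 1: expand (1,5) (f=6, h=5) → closed; open now [(1,3) g=5 f=8, (1,4) g=2 f=6, (2,5) g=2 f=8, (2,6) g=1 f=8]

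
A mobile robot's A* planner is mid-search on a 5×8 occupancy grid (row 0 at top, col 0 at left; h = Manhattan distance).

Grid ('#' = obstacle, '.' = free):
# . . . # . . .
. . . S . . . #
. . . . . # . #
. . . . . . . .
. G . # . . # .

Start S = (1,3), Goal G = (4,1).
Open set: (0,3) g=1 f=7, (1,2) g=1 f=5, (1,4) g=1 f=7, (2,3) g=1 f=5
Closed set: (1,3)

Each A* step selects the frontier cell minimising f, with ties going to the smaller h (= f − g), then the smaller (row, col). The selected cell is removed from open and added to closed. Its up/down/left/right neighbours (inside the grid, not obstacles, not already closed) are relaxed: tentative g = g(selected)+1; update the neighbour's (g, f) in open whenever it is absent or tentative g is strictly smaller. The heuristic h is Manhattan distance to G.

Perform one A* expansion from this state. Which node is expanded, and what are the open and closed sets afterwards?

step 1: expand (1,2) (f=5, h=4) → closed; open now [(0,2) g=2 f=7, (0,3) g=1 f=7, (1,1) g=2 f=5, (1,4) g=1 f=7, (2,2) g=2 f=5, (2,3) g=1 f=5]

expanded=(1,2); open=[(0,2) g=2 f=7, (0,3) g=1 f=7, (1,1) g=2 f=5, (1,4) g=1 f=7, (2,2) g=2 f=5, (2,3) g=1 f=5]; closed=[(1,2), (1,3)]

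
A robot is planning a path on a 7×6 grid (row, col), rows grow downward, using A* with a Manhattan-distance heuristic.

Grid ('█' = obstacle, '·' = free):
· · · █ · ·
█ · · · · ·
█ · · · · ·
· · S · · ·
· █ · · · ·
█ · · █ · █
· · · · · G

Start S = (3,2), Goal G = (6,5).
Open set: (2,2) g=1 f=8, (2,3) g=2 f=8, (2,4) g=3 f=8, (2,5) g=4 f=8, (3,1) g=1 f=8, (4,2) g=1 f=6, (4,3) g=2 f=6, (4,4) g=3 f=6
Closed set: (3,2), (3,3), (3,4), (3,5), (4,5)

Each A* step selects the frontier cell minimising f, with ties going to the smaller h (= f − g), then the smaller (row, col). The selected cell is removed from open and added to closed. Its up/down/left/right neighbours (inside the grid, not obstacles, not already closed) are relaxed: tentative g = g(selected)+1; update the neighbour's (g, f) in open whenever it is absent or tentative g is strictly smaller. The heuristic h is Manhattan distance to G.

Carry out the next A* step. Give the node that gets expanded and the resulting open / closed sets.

step 1: expand (4,4) (f=6, h=3) → closed; open now [(2,2) g=1 f=8, (2,3) g=2 f=8, (2,4) g=3 f=8, (2,5) g=4 f=8, (3,1) g=1 f=8, (4,2) g=1 f=6, (4,3) g=2 f=6, (5,4) g=4 f=6]

expanded=(4,4); open=[(2,2) g=1 f=8, (2,3) g=2 f=8, (2,4) g=3 f=8, (2,5) g=4 f=8, (3,1) g=1 f=8, (4,2) g=1 f=6, (4,3) g=2 f=6, (5,4) g=4 f=6]; closed=[(3,2), (3,3), (3,4), (3,5), (4,4), (4,5)]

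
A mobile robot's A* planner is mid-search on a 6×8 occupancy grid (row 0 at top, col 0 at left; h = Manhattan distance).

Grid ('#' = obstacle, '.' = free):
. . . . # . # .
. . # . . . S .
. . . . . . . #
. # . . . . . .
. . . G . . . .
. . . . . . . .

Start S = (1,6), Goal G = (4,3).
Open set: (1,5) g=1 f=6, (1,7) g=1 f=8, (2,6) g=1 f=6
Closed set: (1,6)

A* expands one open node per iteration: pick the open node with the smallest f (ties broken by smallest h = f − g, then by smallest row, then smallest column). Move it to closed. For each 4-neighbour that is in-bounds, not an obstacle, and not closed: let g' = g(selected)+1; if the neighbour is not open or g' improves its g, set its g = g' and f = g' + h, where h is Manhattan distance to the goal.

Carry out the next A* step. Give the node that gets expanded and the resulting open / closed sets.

expanded=(1,5); open=[(0,5) g=2 f=8, (1,4) g=2 f=6, (1,7) g=1 f=8, (2,5) g=2 f=6, (2,6) g=1 f=6]; closed=[(1,5), (1,6)]

step 1: expand (1,5) (f=6, h=5) → closed; open now [(0,5) g=2 f=8, (1,4) g=2 f=6, (1,7) g=1 f=8, (2,5) g=2 f=6, (2,6) g=1 f=6]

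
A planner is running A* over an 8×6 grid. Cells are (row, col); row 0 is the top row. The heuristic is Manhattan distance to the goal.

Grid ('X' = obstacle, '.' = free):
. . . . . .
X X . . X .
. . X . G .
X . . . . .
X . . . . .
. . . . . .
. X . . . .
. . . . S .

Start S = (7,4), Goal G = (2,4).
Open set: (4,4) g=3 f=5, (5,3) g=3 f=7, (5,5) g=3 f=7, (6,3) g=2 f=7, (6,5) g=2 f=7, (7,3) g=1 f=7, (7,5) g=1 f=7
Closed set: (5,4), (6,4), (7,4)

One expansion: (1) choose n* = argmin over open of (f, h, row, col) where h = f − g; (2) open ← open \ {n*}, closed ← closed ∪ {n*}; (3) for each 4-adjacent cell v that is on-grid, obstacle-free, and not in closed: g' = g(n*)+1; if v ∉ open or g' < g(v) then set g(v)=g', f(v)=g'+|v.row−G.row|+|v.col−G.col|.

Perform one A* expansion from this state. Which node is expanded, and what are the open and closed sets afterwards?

expanded=(4,4); open=[(3,4) g=4 f=5, (4,3) g=4 f=7, (4,5) g=4 f=7, (5,3) g=3 f=7, (5,5) g=3 f=7, (6,3) g=2 f=7, (6,5) g=2 f=7, (7,3) g=1 f=7, (7,5) g=1 f=7]; closed=[(4,4), (5,4), (6,4), (7,4)]

step 1: expand (4,4) (f=5, h=2) → closed; open now [(3,4) g=4 f=5, (4,3) g=4 f=7, (4,5) g=4 f=7, (5,3) g=3 f=7, (5,5) g=3 f=7, (6,3) g=2 f=7, (6,5) g=2 f=7, (7,3) g=1 f=7, (7,5) g=1 f=7]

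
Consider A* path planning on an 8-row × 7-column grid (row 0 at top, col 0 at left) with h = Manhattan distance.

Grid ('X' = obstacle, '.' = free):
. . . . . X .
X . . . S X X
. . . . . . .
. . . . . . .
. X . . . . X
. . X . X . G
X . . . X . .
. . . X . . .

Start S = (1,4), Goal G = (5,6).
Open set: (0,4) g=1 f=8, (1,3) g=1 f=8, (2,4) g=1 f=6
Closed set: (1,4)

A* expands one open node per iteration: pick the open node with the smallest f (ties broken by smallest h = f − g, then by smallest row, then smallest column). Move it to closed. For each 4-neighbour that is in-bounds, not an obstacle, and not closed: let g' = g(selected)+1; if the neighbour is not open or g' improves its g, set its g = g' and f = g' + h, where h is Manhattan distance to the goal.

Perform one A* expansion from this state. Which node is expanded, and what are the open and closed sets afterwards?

expanded=(2,4); open=[(0,4) g=1 f=8, (1,3) g=1 f=8, (2,3) g=2 f=8, (2,5) g=2 f=6, (3,4) g=2 f=6]; closed=[(1,4), (2,4)]

step 1: expand (2,4) (f=6, h=5) → closed; open now [(0,4) g=1 f=8, (1,3) g=1 f=8, (2,3) g=2 f=8, (2,5) g=2 f=6, (3,4) g=2 f=6]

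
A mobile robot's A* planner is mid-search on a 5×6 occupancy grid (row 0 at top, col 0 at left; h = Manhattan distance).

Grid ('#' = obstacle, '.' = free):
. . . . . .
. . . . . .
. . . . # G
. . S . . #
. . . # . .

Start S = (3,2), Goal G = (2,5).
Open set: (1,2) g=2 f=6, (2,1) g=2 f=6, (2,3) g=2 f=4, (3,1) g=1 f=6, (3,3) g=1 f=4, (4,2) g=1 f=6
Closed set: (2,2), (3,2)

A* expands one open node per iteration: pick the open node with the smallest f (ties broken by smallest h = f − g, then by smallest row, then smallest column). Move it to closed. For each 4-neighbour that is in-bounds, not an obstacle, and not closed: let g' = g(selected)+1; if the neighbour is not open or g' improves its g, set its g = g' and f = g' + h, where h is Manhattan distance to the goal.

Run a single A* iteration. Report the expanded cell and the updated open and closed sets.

expanded=(2,3); open=[(1,2) g=2 f=6, (1,3) g=3 f=6, (2,1) g=2 f=6, (3,1) g=1 f=6, (3,3) g=1 f=4, (4,2) g=1 f=6]; closed=[(2,2), (2,3), (3,2)]

step 1: expand (2,3) (f=4, h=2) → closed; open now [(1,2) g=2 f=6, (1,3) g=3 f=6, (2,1) g=2 f=6, (3,1) g=1 f=6, (3,3) g=1 f=4, (4,2) g=1 f=6]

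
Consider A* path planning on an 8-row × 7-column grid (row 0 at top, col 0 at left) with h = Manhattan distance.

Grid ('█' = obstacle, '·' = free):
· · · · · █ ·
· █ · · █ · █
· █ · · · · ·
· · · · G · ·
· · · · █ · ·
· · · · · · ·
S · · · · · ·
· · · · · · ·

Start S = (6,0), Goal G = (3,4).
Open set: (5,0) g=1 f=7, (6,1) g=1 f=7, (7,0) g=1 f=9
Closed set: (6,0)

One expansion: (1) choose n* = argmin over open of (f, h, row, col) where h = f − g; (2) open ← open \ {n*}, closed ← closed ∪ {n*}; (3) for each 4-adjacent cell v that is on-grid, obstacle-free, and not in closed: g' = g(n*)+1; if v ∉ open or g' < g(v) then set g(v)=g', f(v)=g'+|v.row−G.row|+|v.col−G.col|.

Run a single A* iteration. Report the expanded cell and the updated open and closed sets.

step 1: expand (5,0) (f=7, h=6) → closed; open now [(4,0) g=2 f=7, (5,1) g=2 f=7, (6,1) g=1 f=7, (7,0) g=1 f=9]

expanded=(5,0); open=[(4,0) g=2 f=7, (5,1) g=2 f=7, (6,1) g=1 f=7, (7,0) g=1 f=9]; closed=[(5,0), (6,0)]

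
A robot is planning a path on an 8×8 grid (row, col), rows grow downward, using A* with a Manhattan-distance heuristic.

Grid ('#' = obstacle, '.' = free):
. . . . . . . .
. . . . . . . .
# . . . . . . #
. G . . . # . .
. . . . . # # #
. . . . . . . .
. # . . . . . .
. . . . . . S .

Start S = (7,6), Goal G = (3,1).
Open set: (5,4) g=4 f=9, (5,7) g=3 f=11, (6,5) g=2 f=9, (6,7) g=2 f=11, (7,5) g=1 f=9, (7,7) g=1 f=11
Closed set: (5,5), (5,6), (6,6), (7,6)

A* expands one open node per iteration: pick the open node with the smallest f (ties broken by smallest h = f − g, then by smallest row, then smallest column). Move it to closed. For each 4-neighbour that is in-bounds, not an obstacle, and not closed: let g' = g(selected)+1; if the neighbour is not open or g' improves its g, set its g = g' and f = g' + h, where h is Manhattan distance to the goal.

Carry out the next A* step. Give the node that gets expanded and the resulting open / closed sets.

expanded=(5,4); open=[(4,4) g=5 f=9, (5,3) g=5 f=9, (5,7) g=3 f=11, (6,4) g=5 f=11, (6,5) g=2 f=9, (6,7) g=2 f=11, (7,5) g=1 f=9, (7,7) g=1 f=11]; closed=[(5,4), (5,5), (5,6), (6,6), (7,6)]

step 1: expand (5,4) (f=9, h=5) → closed; open now [(4,4) g=5 f=9, (5,3) g=5 f=9, (5,7) g=3 f=11, (6,4) g=5 f=11, (6,5) g=2 f=9, (6,7) g=2 f=11, (7,5) g=1 f=9, (7,7) g=1 f=11]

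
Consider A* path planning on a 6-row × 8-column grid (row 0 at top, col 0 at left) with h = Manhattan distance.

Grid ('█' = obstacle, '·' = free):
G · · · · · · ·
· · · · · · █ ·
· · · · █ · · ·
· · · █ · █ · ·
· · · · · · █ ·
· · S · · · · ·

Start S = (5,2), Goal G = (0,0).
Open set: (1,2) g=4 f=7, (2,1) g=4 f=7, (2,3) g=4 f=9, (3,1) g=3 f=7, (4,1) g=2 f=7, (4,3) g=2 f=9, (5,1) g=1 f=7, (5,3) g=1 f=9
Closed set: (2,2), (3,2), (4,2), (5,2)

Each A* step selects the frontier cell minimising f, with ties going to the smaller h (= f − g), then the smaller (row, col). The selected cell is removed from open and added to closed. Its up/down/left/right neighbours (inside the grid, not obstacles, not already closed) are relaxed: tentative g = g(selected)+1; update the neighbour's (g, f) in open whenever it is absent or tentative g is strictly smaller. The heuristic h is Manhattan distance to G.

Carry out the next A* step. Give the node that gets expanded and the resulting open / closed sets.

step 1: expand (1,2) (f=7, h=3) → closed; open now [(0,2) g=5 f=7, (1,1) g=5 f=7, (1,3) g=5 f=9, (2,1) g=4 f=7, (2,3) g=4 f=9, (3,1) g=3 f=7, (4,1) g=2 f=7, (4,3) g=2 f=9, (5,1) g=1 f=7, (5,3) g=1 f=9]

expanded=(1,2); open=[(0,2) g=5 f=7, (1,1) g=5 f=7, (1,3) g=5 f=9, (2,1) g=4 f=7, (2,3) g=4 f=9, (3,1) g=3 f=7, (4,1) g=2 f=7, (4,3) g=2 f=9, (5,1) g=1 f=7, (5,3) g=1 f=9]; closed=[(1,2), (2,2), (3,2), (4,2), (5,2)]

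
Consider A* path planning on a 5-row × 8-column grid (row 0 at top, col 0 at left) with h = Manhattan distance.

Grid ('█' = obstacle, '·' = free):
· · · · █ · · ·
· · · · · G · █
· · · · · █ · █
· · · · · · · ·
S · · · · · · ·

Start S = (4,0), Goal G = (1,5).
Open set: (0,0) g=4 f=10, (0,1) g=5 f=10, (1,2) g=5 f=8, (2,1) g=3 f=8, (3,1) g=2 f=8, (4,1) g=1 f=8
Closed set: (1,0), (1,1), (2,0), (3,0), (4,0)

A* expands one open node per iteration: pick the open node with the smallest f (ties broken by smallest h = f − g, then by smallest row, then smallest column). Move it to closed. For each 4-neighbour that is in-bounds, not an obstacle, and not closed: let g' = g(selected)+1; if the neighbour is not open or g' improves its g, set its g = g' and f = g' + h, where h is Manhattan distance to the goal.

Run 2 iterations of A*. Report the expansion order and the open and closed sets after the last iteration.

step 1: expand (1,2) (f=8, h=3) → closed; open now [(0,0) g=4 f=10, (0,1) g=5 f=10, (0,2) g=6 f=10, (1,3) g=6 f=8, (2,1) g=3 f=8, (2,2) g=6 f=10, (3,1) g=2 f=8, (4,1) g=1 f=8]
step 2: expand (1,3) (f=8, h=2) → closed; open now [(0,0) g=4 f=10, (0,1) g=5 f=10, (0,2) g=6 f=10, (0,3) g=7 f=10, (1,4) g=7 f=8, (2,1) g=3 f=8, (2,2) g=6 f=10, (2,3) g=7 f=10, (3,1) g=2 f=8, (4,1) g=1 f=8]

order=[(1,2) → (1,3)]; open=[(0,0) g=4 f=10, (0,1) g=5 f=10, (0,2) g=6 f=10, (0,3) g=7 f=10, (1,4) g=7 f=8, (2,1) g=3 f=8, (2,2) g=6 f=10, (2,3) g=7 f=10, (3,1) g=2 f=8, (4,1) g=1 f=8]; closed=[(1,0), (1,1), (1,2), (1,3), (2,0), (3,0), (4,0)]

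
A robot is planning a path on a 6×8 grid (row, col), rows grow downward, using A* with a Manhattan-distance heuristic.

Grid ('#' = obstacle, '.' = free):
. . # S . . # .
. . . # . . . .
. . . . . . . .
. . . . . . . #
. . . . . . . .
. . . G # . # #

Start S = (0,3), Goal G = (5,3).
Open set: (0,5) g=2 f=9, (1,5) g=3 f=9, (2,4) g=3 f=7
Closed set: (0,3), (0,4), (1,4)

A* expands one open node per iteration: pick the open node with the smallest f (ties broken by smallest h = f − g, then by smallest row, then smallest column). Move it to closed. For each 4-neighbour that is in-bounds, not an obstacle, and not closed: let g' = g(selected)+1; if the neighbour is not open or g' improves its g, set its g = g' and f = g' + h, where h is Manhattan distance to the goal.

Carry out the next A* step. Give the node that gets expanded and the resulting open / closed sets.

step 1: expand (2,4) (f=7, h=4) → closed; open now [(0,5) g=2 f=9, (1,5) g=3 f=9, (2,3) g=4 f=7, (2,5) g=4 f=9, (3,4) g=4 f=7]

expanded=(2,4); open=[(0,5) g=2 f=9, (1,5) g=3 f=9, (2,3) g=4 f=7, (2,5) g=4 f=9, (3,4) g=4 f=7]; closed=[(0,3), (0,4), (1,4), (2,4)]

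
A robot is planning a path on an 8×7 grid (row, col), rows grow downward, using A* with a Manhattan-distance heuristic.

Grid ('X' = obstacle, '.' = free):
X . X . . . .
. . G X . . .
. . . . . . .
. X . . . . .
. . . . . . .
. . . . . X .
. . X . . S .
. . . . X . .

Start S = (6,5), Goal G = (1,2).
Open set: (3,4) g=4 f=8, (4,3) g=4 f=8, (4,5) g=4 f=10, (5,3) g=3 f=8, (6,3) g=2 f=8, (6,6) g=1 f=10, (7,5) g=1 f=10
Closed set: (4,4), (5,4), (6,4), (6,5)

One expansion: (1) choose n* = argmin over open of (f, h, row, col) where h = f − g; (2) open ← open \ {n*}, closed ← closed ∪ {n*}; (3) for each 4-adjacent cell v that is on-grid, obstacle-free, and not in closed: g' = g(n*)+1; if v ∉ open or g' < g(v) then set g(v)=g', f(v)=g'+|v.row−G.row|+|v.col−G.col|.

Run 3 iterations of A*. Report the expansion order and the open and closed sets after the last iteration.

order=[(3,4) → (2,4) → (1,4)]; open=[(0,4) g=7 f=10, (1,5) g=7 f=10, (2,3) g=6 f=8, (2,5) g=6 f=10, (3,3) g=5 f=8, (3,5) g=5 f=10, (4,3) g=4 f=8, (4,5) g=4 f=10, (5,3) g=3 f=8, (6,3) g=2 f=8, (6,6) g=1 f=10, (7,5) g=1 f=10]; closed=[(1,4), (2,4), (3,4), (4,4), (5,4), (6,4), (6,5)]

step 1: expand (3,4) (f=8, h=4) → closed; open now [(2,4) g=5 f=8, (3,3) g=5 f=8, (3,5) g=5 f=10, (4,3) g=4 f=8, (4,5) g=4 f=10, (5,3) g=3 f=8, (6,3) g=2 f=8, (6,6) g=1 f=10, (7,5) g=1 f=10]
step 2: expand (2,4) (f=8, h=3) → closed; open now [(1,4) g=6 f=8, (2,3) g=6 f=8, (2,5) g=6 f=10, (3,3) g=5 f=8, (3,5) g=5 f=10, (4,3) g=4 f=8, (4,5) g=4 f=10, (5,3) g=3 f=8, (6,3) g=2 f=8, (6,6) g=1 f=10, (7,5) g=1 f=10]
step 3: expand (1,4) (f=8, h=2) → closed; open now [(0,4) g=7 f=10, (1,5) g=7 f=10, (2,3) g=6 f=8, (2,5) g=6 f=10, (3,3) g=5 f=8, (3,5) g=5 f=10, (4,3) g=4 f=8, (4,5) g=4 f=10, (5,3) g=3 f=8, (6,3) g=2 f=8, (6,6) g=1 f=10, (7,5) g=1 f=10]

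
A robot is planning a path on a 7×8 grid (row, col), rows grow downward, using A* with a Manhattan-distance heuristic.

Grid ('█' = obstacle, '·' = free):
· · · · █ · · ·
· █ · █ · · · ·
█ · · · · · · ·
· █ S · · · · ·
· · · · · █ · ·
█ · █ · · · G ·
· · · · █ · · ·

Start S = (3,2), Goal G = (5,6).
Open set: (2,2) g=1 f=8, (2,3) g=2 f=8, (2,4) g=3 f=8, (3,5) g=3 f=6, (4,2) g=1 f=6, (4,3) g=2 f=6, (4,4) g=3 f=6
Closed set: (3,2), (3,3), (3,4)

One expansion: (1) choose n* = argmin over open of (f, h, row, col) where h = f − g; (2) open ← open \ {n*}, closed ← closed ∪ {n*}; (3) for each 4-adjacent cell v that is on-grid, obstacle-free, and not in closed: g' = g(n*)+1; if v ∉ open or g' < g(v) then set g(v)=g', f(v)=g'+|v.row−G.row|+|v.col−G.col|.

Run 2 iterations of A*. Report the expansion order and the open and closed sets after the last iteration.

step 1: expand (3,5) (f=6, h=3) → closed; open now [(2,2) g=1 f=8, (2,3) g=2 f=8, (2,4) g=3 f=8, (2,5) g=4 f=8, (3,6) g=4 f=6, (4,2) g=1 f=6, (4,3) g=2 f=6, (4,4) g=3 f=6]
step 2: expand (3,6) (f=6, h=2) → closed; open now [(2,2) g=1 f=8, (2,3) g=2 f=8, (2,4) g=3 f=8, (2,5) g=4 f=8, (2,6) g=5 f=8, (3,7) g=5 f=8, (4,2) g=1 f=6, (4,3) g=2 f=6, (4,4) g=3 f=6, (4,6) g=5 f=6]

order=[(3,5) → (3,6)]; open=[(2,2) g=1 f=8, (2,3) g=2 f=8, (2,4) g=3 f=8, (2,5) g=4 f=8, (2,6) g=5 f=8, (3,7) g=5 f=8, (4,2) g=1 f=6, (4,3) g=2 f=6, (4,4) g=3 f=6, (4,6) g=5 f=6]; closed=[(3,2), (3,3), (3,4), (3,5), (3,6)]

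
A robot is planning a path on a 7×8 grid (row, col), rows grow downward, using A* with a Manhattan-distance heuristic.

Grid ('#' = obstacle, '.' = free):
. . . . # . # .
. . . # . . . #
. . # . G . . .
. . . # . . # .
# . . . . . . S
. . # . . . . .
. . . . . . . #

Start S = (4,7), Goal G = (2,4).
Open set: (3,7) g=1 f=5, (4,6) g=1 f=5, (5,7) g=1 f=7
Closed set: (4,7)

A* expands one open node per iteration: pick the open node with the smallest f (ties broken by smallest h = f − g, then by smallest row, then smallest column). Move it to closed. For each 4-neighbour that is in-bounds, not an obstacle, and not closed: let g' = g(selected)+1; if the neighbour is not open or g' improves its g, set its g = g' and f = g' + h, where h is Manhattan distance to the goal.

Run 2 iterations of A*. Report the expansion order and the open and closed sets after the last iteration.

step 1: expand (3,7) (f=5, h=4) → closed; open now [(2,7) g=2 f=5, (4,6) g=1 f=5, (5,7) g=1 f=7]
step 2: expand (2,7) (f=5, h=3) → closed; open now [(2,6) g=3 f=5, (4,6) g=1 f=5, (5,7) g=1 f=7]

order=[(3,7) → (2,7)]; open=[(2,6) g=3 f=5, (4,6) g=1 f=5, (5,7) g=1 f=7]; closed=[(2,7), (3,7), (4,7)]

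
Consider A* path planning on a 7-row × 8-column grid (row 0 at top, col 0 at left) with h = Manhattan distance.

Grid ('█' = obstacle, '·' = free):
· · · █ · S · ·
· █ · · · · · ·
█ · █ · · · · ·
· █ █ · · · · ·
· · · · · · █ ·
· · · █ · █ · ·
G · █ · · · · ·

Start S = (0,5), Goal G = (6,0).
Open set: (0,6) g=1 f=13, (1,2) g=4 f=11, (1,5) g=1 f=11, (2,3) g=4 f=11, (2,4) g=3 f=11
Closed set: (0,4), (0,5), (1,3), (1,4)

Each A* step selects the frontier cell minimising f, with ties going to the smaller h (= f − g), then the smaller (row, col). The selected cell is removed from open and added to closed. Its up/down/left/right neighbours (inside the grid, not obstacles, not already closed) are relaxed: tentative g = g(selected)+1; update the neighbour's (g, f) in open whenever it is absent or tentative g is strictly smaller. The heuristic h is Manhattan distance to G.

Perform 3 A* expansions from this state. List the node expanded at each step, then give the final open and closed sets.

step 1: expand (1,2) (f=11, h=7) → closed; open now [(0,2) g=5 f=13, (0,6) g=1 f=13, (1,5) g=1 f=11, (2,3) g=4 f=11, (2,4) g=3 f=11]
step 2: expand (2,3) (f=11, h=7) → closed; open now [(0,2) g=5 f=13, (0,6) g=1 f=13, (1,5) g=1 f=11, (2,4) g=3 f=11, (3,3) g=5 f=11]
step 3: expand (3,3) (f=11, h=6) → closed; open now [(0,2) g=5 f=13, (0,6) g=1 f=13, (1,5) g=1 f=11, (2,4) g=3 f=11, (3,4) g=6 f=13, (4,3) g=6 f=11]

order=[(1,2) → (2,3) → (3,3)]; open=[(0,2) g=5 f=13, (0,6) g=1 f=13, (1,5) g=1 f=11, (2,4) g=3 f=11, (3,4) g=6 f=13, (4,3) g=6 f=11]; closed=[(0,4), (0,5), (1,2), (1,3), (1,4), (2,3), (3,3)]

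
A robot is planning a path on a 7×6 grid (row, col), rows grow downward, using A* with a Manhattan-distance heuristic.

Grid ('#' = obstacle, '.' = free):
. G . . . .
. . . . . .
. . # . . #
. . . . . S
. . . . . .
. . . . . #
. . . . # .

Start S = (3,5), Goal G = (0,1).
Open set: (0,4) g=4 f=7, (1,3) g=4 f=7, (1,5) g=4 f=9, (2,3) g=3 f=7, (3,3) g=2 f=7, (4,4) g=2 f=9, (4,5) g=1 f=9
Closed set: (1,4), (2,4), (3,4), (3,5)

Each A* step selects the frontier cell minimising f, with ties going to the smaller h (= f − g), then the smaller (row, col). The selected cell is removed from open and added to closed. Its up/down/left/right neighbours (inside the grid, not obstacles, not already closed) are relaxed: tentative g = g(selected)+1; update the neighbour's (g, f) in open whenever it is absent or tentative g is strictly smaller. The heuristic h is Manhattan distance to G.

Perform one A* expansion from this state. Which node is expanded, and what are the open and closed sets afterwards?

expanded=(0,4); open=[(0,3) g=5 f=7, (0,5) g=5 f=9, (1,3) g=4 f=7, (1,5) g=4 f=9, (2,3) g=3 f=7, (3,3) g=2 f=7, (4,4) g=2 f=9, (4,5) g=1 f=9]; closed=[(0,4), (1,4), (2,4), (3,4), (3,5)]

step 1: expand (0,4) (f=7, h=3) → closed; open now [(0,3) g=5 f=7, (0,5) g=5 f=9, (1,3) g=4 f=7, (1,5) g=4 f=9, (2,3) g=3 f=7, (3,3) g=2 f=7, (4,4) g=2 f=9, (4,5) g=1 f=9]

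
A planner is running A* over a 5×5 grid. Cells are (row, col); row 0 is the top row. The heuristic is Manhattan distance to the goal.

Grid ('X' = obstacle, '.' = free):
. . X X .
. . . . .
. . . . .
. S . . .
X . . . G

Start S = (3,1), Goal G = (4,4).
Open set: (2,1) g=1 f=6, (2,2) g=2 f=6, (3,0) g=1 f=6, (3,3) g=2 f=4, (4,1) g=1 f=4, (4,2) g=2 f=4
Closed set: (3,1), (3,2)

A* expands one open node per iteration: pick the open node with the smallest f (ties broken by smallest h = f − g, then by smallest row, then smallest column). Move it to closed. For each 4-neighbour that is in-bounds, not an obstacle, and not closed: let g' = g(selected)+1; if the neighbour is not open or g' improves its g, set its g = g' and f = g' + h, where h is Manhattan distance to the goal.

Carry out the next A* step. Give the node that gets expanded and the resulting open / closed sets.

step 1: expand (3,3) (f=4, h=2) → closed; open now [(2,1) g=1 f=6, (2,2) g=2 f=6, (2,3) g=3 f=6, (3,0) g=1 f=6, (3,4) g=3 f=4, (4,1) g=1 f=4, (4,2) g=2 f=4, (4,3) g=3 f=4]

expanded=(3,3); open=[(2,1) g=1 f=6, (2,2) g=2 f=6, (2,3) g=3 f=6, (3,0) g=1 f=6, (3,4) g=3 f=4, (4,1) g=1 f=4, (4,2) g=2 f=4, (4,3) g=3 f=4]; closed=[(3,1), (3,2), (3,3)]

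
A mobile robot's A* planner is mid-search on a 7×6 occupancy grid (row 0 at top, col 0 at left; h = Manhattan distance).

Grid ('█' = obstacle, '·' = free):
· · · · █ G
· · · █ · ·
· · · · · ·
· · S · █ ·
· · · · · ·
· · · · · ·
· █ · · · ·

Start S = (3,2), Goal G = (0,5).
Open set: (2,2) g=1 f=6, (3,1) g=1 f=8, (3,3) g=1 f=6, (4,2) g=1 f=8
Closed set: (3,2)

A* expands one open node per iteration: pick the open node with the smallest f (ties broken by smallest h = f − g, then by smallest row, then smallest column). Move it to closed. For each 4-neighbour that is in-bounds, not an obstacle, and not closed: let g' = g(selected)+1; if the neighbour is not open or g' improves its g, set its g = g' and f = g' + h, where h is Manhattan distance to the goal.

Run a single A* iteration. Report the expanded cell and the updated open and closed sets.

step 1: expand (2,2) (f=6, h=5) → closed; open now [(1,2) g=2 f=6, (2,1) g=2 f=8, (2,3) g=2 f=6, (3,1) g=1 f=8, (3,3) g=1 f=6, (4,2) g=1 f=8]

expanded=(2,2); open=[(1,2) g=2 f=6, (2,1) g=2 f=8, (2,3) g=2 f=6, (3,1) g=1 f=8, (3,3) g=1 f=6, (4,2) g=1 f=8]; closed=[(2,2), (3,2)]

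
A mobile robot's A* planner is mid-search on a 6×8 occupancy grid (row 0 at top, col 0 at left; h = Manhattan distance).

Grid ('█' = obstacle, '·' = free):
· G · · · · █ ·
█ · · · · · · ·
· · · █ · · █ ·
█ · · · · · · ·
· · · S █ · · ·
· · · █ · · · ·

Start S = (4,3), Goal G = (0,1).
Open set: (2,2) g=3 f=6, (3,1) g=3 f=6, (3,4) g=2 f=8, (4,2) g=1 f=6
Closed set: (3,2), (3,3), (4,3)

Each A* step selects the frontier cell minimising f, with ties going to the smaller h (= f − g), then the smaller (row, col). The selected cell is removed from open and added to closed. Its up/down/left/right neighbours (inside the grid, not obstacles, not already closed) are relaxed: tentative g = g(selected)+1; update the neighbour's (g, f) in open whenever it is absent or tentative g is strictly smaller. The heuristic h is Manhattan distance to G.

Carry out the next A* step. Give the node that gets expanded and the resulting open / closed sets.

step 1: expand (2,2) (f=6, h=3) → closed; open now [(1,2) g=4 f=6, (2,1) g=4 f=6, (3,1) g=3 f=6, (3,4) g=2 f=8, (4,2) g=1 f=6]

expanded=(2,2); open=[(1,2) g=4 f=6, (2,1) g=4 f=6, (3,1) g=3 f=6, (3,4) g=2 f=8, (4,2) g=1 f=6]; closed=[(2,2), (3,2), (3,3), (4,3)]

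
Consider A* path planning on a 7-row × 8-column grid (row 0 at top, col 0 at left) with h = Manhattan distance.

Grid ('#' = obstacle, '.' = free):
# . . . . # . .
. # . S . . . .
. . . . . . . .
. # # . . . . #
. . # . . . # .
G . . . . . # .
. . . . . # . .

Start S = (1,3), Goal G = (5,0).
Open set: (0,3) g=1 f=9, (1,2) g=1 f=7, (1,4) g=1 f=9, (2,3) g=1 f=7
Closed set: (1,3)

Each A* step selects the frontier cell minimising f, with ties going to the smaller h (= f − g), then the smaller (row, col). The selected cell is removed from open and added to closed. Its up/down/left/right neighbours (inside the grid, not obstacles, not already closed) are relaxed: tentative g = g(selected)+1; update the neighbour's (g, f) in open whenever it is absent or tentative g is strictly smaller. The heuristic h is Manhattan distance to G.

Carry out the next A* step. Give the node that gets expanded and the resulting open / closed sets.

expanded=(1,2); open=[(0,2) g=2 f=9, (0,3) g=1 f=9, (1,4) g=1 f=9, (2,2) g=2 f=7, (2,3) g=1 f=7]; closed=[(1,2), (1,3)]

step 1: expand (1,2) (f=7, h=6) → closed; open now [(0,2) g=2 f=9, (0,3) g=1 f=9, (1,4) g=1 f=9, (2,2) g=2 f=7, (2,3) g=1 f=7]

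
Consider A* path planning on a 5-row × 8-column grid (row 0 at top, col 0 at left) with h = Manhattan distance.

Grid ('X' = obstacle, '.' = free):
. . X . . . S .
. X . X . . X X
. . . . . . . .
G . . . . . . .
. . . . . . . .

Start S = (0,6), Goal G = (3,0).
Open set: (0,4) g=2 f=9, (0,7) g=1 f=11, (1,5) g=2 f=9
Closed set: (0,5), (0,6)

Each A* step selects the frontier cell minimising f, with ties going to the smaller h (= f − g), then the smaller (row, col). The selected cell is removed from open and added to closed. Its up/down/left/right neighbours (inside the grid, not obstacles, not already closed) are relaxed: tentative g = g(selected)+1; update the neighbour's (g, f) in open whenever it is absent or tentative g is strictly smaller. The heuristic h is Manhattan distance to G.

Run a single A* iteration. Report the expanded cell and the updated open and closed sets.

expanded=(0,4); open=[(0,3) g=3 f=9, (0,7) g=1 f=11, (1,4) g=3 f=9, (1,5) g=2 f=9]; closed=[(0,4), (0,5), (0,6)]

step 1: expand (0,4) (f=9, h=7) → closed; open now [(0,3) g=3 f=9, (0,7) g=1 f=11, (1,4) g=3 f=9, (1,5) g=2 f=9]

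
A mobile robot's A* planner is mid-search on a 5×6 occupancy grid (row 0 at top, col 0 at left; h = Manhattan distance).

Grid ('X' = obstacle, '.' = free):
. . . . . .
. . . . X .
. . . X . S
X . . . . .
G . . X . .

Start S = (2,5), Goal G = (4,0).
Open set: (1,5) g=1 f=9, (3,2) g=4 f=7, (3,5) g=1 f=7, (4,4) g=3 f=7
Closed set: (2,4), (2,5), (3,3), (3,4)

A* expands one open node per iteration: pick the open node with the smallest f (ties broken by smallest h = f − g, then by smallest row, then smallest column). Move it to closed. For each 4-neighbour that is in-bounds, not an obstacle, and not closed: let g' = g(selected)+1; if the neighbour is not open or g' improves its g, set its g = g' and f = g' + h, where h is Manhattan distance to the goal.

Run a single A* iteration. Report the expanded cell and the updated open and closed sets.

expanded=(3,2); open=[(1,5) g=1 f=9, (2,2) g=5 f=9, (3,1) g=5 f=7, (3,5) g=1 f=7, (4,2) g=5 f=7, (4,4) g=3 f=7]; closed=[(2,4), (2,5), (3,2), (3,3), (3,4)]

step 1: expand (3,2) (f=7, h=3) → closed; open now [(1,5) g=1 f=9, (2,2) g=5 f=9, (3,1) g=5 f=7, (3,5) g=1 f=7, (4,2) g=5 f=7, (4,4) g=3 f=7]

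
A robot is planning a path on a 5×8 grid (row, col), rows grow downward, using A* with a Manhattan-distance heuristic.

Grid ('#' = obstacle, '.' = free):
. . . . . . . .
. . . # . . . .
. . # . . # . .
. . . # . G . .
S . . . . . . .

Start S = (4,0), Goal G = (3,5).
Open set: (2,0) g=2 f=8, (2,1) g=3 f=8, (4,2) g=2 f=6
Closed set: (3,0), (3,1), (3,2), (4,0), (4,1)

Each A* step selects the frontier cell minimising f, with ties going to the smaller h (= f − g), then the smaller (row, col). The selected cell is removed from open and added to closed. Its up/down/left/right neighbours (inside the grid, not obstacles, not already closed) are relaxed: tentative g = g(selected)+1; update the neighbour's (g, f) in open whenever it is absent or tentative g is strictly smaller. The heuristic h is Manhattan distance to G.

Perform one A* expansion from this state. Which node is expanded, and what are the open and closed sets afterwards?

expanded=(4,2); open=[(2,0) g=2 f=8, (2,1) g=3 f=8, (4,3) g=3 f=6]; closed=[(3,0), (3,1), (3,2), (4,0), (4,1), (4,2)]

step 1: expand (4,2) (f=6, h=4) → closed; open now [(2,0) g=2 f=8, (2,1) g=3 f=8, (4,3) g=3 f=6]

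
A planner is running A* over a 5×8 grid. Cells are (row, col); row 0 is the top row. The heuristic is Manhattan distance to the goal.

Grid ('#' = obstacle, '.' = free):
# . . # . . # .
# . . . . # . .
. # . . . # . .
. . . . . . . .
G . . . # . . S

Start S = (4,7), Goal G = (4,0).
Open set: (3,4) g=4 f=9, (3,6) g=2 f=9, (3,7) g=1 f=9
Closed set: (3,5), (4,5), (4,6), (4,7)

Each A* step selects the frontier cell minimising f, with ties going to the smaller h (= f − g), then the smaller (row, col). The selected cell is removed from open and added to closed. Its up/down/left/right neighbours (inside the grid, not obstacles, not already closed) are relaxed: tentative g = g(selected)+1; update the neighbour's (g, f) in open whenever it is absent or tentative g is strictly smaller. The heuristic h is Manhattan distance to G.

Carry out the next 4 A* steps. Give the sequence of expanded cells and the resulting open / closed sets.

step 1: expand (3,4) (f=9, h=5) → closed; open now [(2,4) g=5 f=11, (3,3) g=5 f=9, (3,6) g=2 f=9, (3,7) g=1 f=9]
step 2: expand (3,3) (f=9, h=4) → closed; open now [(2,3) g=6 f=11, (2,4) g=5 f=11, (3,2) g=6 f=9, (3,6) g=2 f=9, (3,7) g=1 f=9, (4,3) g=6 f=9]
step 3: expand (3,2) (f=9, h=3) → closed; open now [(2,2) g=7 f=11, (2,3) g=6 f=11, (2,4) g=5 f=11, (3,1) g=7 f=9, (3,6) g=2 f=9, (3,7) g=1 f=9, (4,2) g=7 f=9, (4,3) g=6 f=9]
step 4: expand (3,1) (f=9, h=2) → closed; open now [(2,2) g=7 f=11, (2,3) g=6 f=11, (2,4) g=5 f=11, (3,0) g=8 f=9, (3,6) g=2 f=9, (3,7) g=1 f=9, (4,1) g=8 f=9, (4,2) g=7 f=9, (4,3) g=6 f=9]

order=[(3,4) → (3,3) → (3,2) → (3,1)]; open=[(2,2) g=7 f=11, (2,3) g=6 f=11, (2,4) g=5 f=11, (3,0) g=8 f=9, (3,6) g=2 f=9, (3,7) g=1 f=9, (4,1) g=8 f=9, (4,2) g=7 f=9, (4,3) g=6 f=9]; closed=[(3,1), (3,2), (3,3), (3,4), (3,5), (4,5), (4,6), (4,7)]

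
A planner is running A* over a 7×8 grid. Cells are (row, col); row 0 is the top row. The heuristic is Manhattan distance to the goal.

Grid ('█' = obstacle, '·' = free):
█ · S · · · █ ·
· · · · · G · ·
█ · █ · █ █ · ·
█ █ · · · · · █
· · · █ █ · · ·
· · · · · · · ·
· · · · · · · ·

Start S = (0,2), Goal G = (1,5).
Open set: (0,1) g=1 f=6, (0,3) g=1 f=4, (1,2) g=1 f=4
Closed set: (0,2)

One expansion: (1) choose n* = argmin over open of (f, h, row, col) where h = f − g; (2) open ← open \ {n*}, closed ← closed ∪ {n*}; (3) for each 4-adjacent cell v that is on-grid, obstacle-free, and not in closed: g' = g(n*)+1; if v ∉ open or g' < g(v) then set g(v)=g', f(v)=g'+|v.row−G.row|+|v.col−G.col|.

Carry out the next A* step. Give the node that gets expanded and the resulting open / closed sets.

step 1: expand (0,3) (f=4, h=3) → closed; open now [(0,1) g=1 f=6, (0,4) g=2 f=4, (1,2) g=1 f=4, (1,3) g=2 f=4]

expanded=(0,3); open=[(0,1) g=1 f=6, (0,4) g=2 f=4, (1,2) g=1 f=4, (1,3) g=2 f=4]; closed=[(0,2), (0,3)]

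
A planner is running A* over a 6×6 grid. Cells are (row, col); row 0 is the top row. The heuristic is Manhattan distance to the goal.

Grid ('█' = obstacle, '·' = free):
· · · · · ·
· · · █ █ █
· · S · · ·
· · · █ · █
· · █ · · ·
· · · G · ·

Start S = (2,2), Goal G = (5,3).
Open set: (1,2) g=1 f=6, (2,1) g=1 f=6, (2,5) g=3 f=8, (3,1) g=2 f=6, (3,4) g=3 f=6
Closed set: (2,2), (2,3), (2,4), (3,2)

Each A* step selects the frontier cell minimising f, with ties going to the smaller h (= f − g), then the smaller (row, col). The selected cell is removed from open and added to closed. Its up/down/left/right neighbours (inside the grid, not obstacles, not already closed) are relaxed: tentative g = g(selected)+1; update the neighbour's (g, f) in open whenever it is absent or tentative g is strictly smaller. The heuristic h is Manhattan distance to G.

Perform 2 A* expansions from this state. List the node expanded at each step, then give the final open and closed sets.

step 1: expand (3,4) (f=6, h=3) → closed; open now [(1,2) g=1 f=6, (2,1) g=1 f=6, (2,5) g=3 f=8, (3,1) g=2 f=6, (4,4) g=4 f=6]
step 2: expand (4,4) (f=6, h=2) → closed; open now [(1,2) g=1 f=6, (2,1) g=1 f=6, (2,5) g=3 f=8, (3,1) g=2 f=6, (4,3) g=5 f=6, (4,5) g=5 f=8, (5,4) g=5 f=6]

order=[(3,4) → (4,4)]; open=[(1,2) g=1 f=6, (2,1) g=1 f=6, (2,5) g=3 f=8, (3,1) g=2 f=6, (4,3) g=5 f=6, (4,5) g=5 f=8, (5,4) g=5 f=6]; closed=[(2,2), (2,3), (2,4), (3,2), (3,4), (4,4)]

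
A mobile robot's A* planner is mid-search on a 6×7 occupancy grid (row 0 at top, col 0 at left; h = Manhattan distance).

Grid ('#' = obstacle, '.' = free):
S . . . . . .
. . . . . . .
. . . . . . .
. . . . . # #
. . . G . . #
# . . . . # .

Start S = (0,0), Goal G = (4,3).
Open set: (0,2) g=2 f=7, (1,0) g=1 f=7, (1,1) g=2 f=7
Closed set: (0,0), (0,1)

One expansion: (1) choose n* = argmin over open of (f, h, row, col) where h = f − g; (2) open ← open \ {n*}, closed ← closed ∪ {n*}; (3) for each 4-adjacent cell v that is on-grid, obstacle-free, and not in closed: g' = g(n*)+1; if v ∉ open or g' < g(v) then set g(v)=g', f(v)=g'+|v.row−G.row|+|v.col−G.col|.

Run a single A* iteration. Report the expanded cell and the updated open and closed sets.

expanded=(0,2); open=[(0,3) g=3 f=7, (1,0) g=1 f=7, (1,1) g=2 f=7, (1,2) g=3 f=7]; closed=[(0,0), (0,1), (0,2)]

step 1: expand (0,2) (f=7, h=5) → closed; open now [(0,3) g=3 f=7, (1,0) g=1 f=7, (1,1) g=2 f=7, (1,2) g=3 f=7]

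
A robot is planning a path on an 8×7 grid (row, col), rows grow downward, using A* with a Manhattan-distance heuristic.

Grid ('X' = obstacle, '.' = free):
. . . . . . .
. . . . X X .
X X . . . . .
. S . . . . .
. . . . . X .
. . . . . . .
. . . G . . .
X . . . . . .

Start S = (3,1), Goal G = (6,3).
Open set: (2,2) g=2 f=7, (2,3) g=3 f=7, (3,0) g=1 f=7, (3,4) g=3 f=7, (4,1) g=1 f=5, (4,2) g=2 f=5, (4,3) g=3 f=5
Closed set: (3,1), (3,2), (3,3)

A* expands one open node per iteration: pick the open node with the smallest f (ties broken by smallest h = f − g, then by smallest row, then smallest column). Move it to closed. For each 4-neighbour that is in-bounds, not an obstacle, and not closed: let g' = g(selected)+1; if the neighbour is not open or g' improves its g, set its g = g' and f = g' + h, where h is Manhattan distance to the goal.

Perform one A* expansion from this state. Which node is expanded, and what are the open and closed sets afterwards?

step 1: expand (4,3) (f=5, h=2) → closed; open now [(2,2) g=2 f=7, (2,3) g=3 f=7, (3,0) g=1 f=7, (3,4) g=3 f=7, (4,1) g=1 f=5, (4,2) g=2 f=5, (4,4) g=4 f=7, (5,3) g=4 f=5]

expanded=(4,3); open=[(2,2) g=2 f=7, (2,3) g=3 f=7, (3,0) g=1 f=7, (3,4) g=3 f=7, (4,1) g=1 f=5, (4,2) g=2 f=5, (4,4) g=4 f=7, (5,3) g=4 f=5]; closed=[(3,1), (3,2), (3,3), (4,3)]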